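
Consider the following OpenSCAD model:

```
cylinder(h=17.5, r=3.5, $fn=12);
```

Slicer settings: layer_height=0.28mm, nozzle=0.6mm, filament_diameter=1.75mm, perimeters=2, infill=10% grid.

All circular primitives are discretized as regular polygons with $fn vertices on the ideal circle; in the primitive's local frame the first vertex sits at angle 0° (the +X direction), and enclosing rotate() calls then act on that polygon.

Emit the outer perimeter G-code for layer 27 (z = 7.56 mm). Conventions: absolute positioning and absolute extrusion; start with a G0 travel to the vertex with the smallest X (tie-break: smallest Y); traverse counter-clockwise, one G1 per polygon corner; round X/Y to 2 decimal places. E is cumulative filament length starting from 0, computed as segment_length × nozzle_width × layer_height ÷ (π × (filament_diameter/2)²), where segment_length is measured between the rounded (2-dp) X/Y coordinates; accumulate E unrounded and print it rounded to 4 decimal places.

At z = 7.56 mm: the r=3.5 cylinder gives a regular 12-gon of circumradius 3.5 (constant along its height). The outline is a single polygon with 12 vertices. Extrusion per mm of travel: 0.6 × 0.28 / (π × 0.875²) = 0.069846. Accumulating E over each segment gives final E = 1.5182.

G0 X-3.50 Y0.00 Z7.56
G1 X-3.03 Y-1.75 E0.1266
G1 X-1.75 Y-3.03 E0.2530
G1 X0.00 Y-3.50 E0.3796
G1 X1.75 Y-3.03 E0.5061
G1 X3.03 Y-1.75 E0.6326
G1 X3.50 Y0.00 E0.7591
G1 X3.03 Y1.75 E0.8857
G1 X1.75 Y3.03 E1.0121
G1 X0.00 Y3.50 E1.1387
G1 X-1.75 Y3.03 E1.2652
G1 X-3.03 Y1.75 E1.3917
G1 X-3.50 Y0.00 E1.5182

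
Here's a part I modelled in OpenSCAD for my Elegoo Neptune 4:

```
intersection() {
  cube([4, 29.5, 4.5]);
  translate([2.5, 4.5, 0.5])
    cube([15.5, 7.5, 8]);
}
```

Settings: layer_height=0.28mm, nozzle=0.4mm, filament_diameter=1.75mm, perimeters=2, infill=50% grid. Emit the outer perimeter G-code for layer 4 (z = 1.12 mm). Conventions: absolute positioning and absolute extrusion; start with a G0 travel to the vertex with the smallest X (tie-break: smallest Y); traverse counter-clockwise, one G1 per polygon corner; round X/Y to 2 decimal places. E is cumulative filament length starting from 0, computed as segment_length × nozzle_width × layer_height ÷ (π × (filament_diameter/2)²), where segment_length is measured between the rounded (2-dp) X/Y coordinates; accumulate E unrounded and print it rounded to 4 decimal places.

At z = 1.12 mm: the 4×29.5 cube contributes its full rectangle; the 15.5×7.5 cube at (2.5, 4.5) contributes its full rectangle; Taking the intersection: the 15.5×7.5 cube at (2.5, 4.5) partially overlaps the 4×29.5 cube; clipping to the common part keeps 11.25 mm² — 1 connected region. The outline is a single polygon with 4 vertices. Extrusion per mm of travel: 0.4 × 0.28 / (π × 0.875²) = 0.046564. Accumulating E over each segment gives final E = 0.8382.

G0 X2.50 Y4.50 Z1.12
G1 X4.00 Y4.50 E0.0698
G1 X4.00 Y12.00 E0.4191
G1 X2.50 Y12.00 E0.4889
G1 X2.50 Y4.50 E0.8382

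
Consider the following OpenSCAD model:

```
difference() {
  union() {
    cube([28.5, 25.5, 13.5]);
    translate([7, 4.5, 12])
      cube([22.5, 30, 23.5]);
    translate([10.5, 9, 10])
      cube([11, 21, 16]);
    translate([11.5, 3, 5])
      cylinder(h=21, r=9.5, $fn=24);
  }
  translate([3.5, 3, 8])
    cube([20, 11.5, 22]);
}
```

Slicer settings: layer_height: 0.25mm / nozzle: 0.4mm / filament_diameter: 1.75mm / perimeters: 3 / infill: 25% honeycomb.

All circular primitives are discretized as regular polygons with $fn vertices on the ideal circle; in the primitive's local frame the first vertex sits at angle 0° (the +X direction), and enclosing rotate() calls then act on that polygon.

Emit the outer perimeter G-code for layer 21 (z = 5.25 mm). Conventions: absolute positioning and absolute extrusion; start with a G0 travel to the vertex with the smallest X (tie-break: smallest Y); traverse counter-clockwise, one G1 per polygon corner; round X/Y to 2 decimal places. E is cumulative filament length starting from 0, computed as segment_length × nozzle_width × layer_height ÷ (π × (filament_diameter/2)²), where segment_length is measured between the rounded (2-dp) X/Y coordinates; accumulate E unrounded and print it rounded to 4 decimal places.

G0 X0.00 Y0.00 Z5.25
G1 X2.55 Y0.00 E0.1060
G1 X3.27 Y-1.75 E0.1847
G1 X4.78 Y-3.72 E0.2879
G1 X6.75 Y-5.23 E0.3911
G1 X9.04 Y-6.18 E0.4942
G1 X11.50 Y-6.50 E0.5973
G1 X13.96 Y-6.18 E0.7004
G1 X16.25 Y-5.23 E0.8035
G1 X18.22 Y-3.72 E0.9067
G1 X19.73 Y-1.75 E1.0099
G1 X20.45 Y0.00 E1.0886
G1 X28.50 Y0.00 E1.4232
G1 X28.50 Y25.50 E2.4834
G1 X0.00 Y25.50 E3.6683
G1 X0.00 Y0.00 E4.7285

At z = 5.25 mm: the cube is present — its section is the full 28.5×25.5 rectangle; the cube at (7, 4.5) is absent (z outside [12, 35.5]); the cube at (10.5, 9) is not intersected at this z (z outside [10, 26]); the cylinder at (11.5, 3): section is a regular 24-gon, circumradius r=9.5; Taking the union: the regions partially overlap (shared area 195.88 mm²), so overlapping operands fuse into one piece — 1 connected region; the cube at (3.5, 3) is absent (z outside [8, 30]); Taking the first minus the rest: none of the subtracted shapes is present at this height, so the result so far is unchanged — 1 connected region. The outline is a single polygon with 15 vertices. Extrusion per mm of travel: 0.4 × 0.25 / (π × 0.875²) = 0.041575. Accumulating E over each segment gives final E = 4.7285.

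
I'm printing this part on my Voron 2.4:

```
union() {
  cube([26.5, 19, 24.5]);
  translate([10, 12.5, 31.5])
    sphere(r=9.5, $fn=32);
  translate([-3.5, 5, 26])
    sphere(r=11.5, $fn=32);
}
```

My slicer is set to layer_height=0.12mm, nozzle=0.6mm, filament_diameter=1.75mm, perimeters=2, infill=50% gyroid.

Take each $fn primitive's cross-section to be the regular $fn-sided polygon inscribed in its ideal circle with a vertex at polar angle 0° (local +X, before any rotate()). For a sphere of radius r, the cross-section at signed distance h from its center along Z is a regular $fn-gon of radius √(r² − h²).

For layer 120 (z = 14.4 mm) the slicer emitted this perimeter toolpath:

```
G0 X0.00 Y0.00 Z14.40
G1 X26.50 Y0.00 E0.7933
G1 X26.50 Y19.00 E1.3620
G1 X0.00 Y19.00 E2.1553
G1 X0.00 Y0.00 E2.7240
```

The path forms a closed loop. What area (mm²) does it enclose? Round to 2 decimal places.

Apply the shoelace formula to the sequence of (X, Y) vertices; enclosed area = 503.50 mm².

503.50 mm²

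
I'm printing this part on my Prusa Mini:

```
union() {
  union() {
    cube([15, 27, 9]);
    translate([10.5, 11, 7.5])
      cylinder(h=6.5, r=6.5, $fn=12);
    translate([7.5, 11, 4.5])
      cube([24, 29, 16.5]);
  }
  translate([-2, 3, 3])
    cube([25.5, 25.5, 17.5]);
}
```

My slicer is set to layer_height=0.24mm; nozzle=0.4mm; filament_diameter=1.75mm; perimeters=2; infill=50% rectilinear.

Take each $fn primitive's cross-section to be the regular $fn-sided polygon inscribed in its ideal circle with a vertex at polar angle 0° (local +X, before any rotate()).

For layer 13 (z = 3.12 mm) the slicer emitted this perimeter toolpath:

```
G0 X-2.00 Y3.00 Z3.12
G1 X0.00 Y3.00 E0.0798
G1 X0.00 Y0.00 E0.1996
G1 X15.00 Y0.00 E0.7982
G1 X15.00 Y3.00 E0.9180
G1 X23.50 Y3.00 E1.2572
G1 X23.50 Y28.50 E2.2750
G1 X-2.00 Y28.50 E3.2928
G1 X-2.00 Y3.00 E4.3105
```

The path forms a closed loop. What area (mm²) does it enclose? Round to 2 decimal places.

695.25 mm²

Apply the shoelace formula to the sequence of (X, Y) vertices; enclosed area = 695.25 mm².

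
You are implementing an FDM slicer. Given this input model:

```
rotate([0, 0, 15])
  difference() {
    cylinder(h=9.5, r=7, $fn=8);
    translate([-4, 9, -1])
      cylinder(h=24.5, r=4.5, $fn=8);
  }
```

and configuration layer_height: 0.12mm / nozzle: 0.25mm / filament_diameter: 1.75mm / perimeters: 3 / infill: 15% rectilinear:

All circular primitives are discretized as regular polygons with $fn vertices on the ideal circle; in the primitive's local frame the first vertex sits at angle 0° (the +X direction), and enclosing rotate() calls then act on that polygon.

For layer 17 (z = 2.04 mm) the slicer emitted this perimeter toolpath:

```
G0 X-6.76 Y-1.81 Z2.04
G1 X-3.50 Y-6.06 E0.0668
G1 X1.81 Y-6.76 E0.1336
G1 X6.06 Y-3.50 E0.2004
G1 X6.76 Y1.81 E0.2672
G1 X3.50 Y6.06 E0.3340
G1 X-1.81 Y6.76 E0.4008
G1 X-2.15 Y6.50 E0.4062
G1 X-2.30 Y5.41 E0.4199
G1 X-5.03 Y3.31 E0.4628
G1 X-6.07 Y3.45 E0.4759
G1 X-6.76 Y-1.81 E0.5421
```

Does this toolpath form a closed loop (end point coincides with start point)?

yes

Start point (G0): (-6.76, -1.81). End point (last G1): the path returns to the start — closed.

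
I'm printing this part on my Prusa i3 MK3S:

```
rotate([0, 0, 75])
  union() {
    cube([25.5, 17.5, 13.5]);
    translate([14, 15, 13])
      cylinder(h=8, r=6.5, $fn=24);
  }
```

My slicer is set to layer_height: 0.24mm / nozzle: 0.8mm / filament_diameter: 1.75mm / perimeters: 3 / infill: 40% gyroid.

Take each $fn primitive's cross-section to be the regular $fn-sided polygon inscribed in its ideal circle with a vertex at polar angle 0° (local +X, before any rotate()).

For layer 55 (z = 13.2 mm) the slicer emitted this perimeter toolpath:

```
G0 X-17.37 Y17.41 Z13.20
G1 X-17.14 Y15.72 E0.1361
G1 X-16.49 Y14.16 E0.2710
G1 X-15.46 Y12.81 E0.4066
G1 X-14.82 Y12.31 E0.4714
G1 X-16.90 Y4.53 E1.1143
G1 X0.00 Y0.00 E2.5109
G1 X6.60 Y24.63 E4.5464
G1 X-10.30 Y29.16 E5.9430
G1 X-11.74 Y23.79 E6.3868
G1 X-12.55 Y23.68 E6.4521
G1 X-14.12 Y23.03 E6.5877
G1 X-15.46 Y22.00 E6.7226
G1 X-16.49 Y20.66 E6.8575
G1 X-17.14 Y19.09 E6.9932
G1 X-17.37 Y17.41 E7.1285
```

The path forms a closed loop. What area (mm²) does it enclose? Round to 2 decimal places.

480.31 mm²

Apply the shoelace formula to the sequence of (X, Y) vertices; enclosed area = 480.31 mm².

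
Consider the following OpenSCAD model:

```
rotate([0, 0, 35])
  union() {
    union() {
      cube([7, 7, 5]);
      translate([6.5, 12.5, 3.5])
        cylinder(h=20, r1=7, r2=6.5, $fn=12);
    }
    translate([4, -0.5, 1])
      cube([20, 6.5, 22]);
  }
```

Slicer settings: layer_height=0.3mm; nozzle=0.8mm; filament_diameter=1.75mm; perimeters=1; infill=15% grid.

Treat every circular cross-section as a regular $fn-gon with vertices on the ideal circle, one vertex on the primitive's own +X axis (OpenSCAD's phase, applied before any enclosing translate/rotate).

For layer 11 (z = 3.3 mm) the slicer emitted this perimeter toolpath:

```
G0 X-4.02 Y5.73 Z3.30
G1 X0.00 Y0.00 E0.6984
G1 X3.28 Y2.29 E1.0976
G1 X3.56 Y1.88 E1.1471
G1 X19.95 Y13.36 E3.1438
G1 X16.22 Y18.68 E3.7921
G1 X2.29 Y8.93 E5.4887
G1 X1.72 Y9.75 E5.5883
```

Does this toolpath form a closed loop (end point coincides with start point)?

no

Start point (G0): (-4.02, 5.73). End point (last G1): the path does not return to the start — open.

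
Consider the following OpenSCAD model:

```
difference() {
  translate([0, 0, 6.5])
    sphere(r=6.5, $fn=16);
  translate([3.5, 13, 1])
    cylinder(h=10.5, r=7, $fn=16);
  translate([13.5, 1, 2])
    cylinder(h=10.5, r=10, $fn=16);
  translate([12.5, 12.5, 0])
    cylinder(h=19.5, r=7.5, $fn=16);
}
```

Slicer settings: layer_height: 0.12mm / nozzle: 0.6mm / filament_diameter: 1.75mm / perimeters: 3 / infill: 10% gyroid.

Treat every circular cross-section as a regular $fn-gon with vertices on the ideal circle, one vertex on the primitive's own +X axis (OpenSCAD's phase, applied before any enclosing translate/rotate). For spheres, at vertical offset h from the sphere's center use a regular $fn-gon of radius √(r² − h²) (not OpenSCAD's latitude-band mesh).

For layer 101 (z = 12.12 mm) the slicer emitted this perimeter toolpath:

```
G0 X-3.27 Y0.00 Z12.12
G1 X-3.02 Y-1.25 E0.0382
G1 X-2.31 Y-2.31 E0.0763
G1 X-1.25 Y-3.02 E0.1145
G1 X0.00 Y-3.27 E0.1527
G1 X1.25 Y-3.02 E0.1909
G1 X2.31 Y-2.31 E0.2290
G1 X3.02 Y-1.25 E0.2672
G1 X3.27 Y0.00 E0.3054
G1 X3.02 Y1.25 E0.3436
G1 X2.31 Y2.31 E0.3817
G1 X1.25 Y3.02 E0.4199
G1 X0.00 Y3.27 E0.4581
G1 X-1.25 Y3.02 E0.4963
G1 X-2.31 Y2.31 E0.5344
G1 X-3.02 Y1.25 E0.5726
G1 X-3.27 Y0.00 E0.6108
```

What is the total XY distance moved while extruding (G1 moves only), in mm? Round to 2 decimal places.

20.40 mm

Sum the Euclidean lengths of each G1 segment: total = 20.40 mm.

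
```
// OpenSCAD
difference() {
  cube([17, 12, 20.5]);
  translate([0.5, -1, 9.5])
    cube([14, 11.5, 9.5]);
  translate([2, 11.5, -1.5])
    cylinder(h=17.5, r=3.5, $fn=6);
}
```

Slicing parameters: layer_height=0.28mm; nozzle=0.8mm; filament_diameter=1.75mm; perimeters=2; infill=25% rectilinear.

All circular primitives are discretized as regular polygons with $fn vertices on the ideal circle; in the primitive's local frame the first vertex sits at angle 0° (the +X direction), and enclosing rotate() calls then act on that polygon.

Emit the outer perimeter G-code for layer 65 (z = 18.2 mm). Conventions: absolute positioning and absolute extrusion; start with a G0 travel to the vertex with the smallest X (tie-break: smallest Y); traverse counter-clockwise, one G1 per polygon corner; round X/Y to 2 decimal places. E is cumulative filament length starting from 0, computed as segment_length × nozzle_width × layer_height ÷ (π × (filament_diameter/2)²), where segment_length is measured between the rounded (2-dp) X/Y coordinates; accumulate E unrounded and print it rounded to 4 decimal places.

At z = 18.2 mm: the cube (footprint 17×12) is included at this height; the cube at (0.5, -1) is present — its section is the full 14×11.5 rectangle; the cylinder at (2, 11.5) is absent (z outside [-1.5, 16]); Subtracting the remaining from the first: starting from the 17×12 cube, the 14×11.5 cube at (0.5, -1) partially overlaps it — only the 147.00 mm² overlap (of its 161.00 mm²) is removed, clipping the outline — 1 connected region. The outline is a single polygon with 8 vertices. Extrusion per mm of travel: 0.8 × 0.28 / (π × 0.875²) = 0.093128. Accumulating E over each segment gives final E = 7.3571.

G0 X0.00 Y0.00 Z18.20
G1 X0.50 Y0.00 E0.0466
G1 X0.50 Y10.50 E1.0244
G1 X14.50 Y10.50 E2.3282
G1 X14.50 Y0.00 E3.3061
G1 X17.00 Y0.00 E3.5389
G1 X17.00 Y12.00 E4.6564
G1 X0.00 Y12.00 E6.2396
G1 X0.00 Y0.00 E7.3571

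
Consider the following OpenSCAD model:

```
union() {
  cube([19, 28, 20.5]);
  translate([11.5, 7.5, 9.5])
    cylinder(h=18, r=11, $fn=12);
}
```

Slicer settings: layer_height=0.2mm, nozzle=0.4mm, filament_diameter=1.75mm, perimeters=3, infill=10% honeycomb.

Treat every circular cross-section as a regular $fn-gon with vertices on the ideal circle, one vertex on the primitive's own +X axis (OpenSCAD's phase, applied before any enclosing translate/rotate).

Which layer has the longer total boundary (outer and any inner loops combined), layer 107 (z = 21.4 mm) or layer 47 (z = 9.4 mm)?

layer 47 (z = 9.4 mm)

Layer 107 (z = 21.4): the cube is absent (z outside [0, 20.5]); the r=11 cylinder at (11.5, 7.5) gives a regular 12-gon of circumradius 11 (constant along its height) (perimeter = 2·12·11.000·sin(180°/12) = 68.33 mm); Merging all regions: only the r=11 cylinder at (11.5, 7.5) is present, so the union is just that shape — boundary = 68.33 mm. So its perimeter = 68.33 mm. Layer 47 (z = 9.4): the cube is present — its section is the full 19×28 rectangle (perimeter 94.00 mm); the cylinder at (11.5, 7.5) is absent (z outside [9.5, 27.5]); Merging all regions: only the 19×28 cube is present, so the union is just that shape — boundary = 94.00 mm. So its perimeter = 94.00 mm. Layer 47 is larger (94.00 vs 68.33 mm).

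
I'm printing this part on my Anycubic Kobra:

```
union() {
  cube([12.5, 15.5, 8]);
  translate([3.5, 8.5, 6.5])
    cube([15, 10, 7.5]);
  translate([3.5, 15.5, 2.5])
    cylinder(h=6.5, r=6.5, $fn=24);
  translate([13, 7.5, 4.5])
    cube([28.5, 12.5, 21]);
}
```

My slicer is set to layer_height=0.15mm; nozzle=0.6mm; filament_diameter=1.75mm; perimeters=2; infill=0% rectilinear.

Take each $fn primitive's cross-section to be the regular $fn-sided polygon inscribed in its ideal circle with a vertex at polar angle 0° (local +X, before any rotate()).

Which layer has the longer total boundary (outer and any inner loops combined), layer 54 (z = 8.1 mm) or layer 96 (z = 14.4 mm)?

layer 54 (z = 8.1 mm)

Layer 54 (z = 8.1): the cube does not reach this height (z outside [0, 8]); the 15×10 cube at (3.5, 8.5) contributes its full rectangle (perimeter 50.00 mm); the cylinder at (3.5, 15.5): section is a regular 24-gon, circumradius r=6.5 (perimeter = 2·24·6.500·sin(180°/24) = 40.72 mm); the 28.5×12.5 cube at (13, 7.5) contributes its full rectangle (perimeter 82.00 mm); Combining (union): the regions partially overlap (shared area 106.47 mm²), so the edge portions inside another operand are dropped and the merged outline is re-measured after clipping — boundary = 113.19 mm. So its perimeter = 113.19 mm. Layer 96 (z = 14.4): the cube is absent (z outside [0, 8]); the cube at (3.5, 8.5) is not intersected at this z (z outside [6.5, 14]); the cylinder at (3.5, 15.5) is absent (z outside [2.5, 9]); the cube at (13, 7.5) (footprint 28.5×12.5) is included at this height (perimeter 82.00 mm); Combining (union): only the 28.5×12.5 cube at (13, 7.5) is present, so the union is just that shape — boundary = 82.00 mm. So its perimeter = 82.00 mm. Layer 54 is larger (113.19 vs 82.00 mm).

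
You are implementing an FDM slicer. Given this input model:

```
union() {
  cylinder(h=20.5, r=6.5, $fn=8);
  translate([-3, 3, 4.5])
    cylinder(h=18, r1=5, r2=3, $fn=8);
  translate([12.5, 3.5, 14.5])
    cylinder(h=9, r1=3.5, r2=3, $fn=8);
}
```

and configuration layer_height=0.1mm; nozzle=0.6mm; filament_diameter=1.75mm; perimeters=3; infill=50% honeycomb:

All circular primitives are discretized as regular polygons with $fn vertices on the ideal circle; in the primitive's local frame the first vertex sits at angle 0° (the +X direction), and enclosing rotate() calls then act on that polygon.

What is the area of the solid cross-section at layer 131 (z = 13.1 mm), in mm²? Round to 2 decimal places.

At z = 13.1 mm: the cylinder: section is a regular 8-gon, circumradius r=6.5 (area = (8/2)·6.500²·sin(360°/8) = 119.50 mm²); the cone at (-3, 3) contributes a regular 8-gon of circumradius 4.044 (interpolated between r1=5 and r2=3 at t=0.478) (area = (8/2)·4.044²·sin(360°/8) = 46.27 mm²); the cone at (12.5, 3.5) is not intersected at this z (z outside [14.5, 23.5]); Taking the union: the regions partially overlap — summed areas 165.77 mm² minus the doubly-counted overlap 34.45 mm² gives 131.32 mm² — area = 131.32 mm². Overall, the cross-section is a single solid region. Net area = 131.32 mm².

131.32 mm²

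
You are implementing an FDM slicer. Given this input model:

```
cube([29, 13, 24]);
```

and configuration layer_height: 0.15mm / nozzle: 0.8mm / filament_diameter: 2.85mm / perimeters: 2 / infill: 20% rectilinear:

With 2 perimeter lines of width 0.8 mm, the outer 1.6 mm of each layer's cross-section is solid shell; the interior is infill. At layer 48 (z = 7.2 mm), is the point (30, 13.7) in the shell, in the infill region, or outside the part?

outside

At z = 7.2 mm: the cube (footprint 29×13) is included at this height. Overall, the cross-section is a single solid region. The nearest boundary edge runs (29.00, 0.00)→(29.00, 13.00); distance from the point to it = 1.22 mm. The point is not inside any of the regions above, so it lies outside the cross-section (1.22 mm from the nearest boundary).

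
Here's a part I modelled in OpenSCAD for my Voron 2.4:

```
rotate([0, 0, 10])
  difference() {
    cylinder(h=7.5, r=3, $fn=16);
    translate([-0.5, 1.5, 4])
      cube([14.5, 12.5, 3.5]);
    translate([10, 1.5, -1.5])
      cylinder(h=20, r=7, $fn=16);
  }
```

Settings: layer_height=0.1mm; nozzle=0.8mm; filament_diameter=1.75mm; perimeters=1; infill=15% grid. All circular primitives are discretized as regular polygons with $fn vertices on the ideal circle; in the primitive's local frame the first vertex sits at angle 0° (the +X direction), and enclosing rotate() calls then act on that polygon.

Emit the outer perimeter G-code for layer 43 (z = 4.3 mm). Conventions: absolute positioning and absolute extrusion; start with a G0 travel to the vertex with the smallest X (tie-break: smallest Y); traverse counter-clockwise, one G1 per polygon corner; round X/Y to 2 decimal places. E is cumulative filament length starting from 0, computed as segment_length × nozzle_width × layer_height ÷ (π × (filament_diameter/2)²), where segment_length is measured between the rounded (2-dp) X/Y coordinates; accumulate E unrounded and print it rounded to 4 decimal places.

At z = 4.3 mm: the cylinder: section is a regular 16-gon, circumradius r=3; the cube at (-0.5, 1.5) (footprint 14.5×12.5) is included at this height; the cylinder at (10, 1.5): section is a regular 16-gon, circumradius r=7; Subtracting the remaining from the first: starting from the r=3 cylinder, the 14.5×12.5 cube at (-0.5, 1.5) partially overlaps it — only the 3.37 mm² overlap (of its 181.25 mm²) is removed, clipping the outline; the r=7 cylinder at (10, 1.5) misses the remaining region (no effect) — 1 connected region; (whole slice rotated 10° about Z — lengths, areas and connectivity unchanged). The outline is a single polygon with 16 vertices. Extrusion per mm of travel: 0.8 × 0.1 / (π × 0.875²) = 0.033260. Accumulating E over each segment gives final E = 0.6506.

G0 X-2.95 Y-0.52 Z4.30
G1 X-2.53 Y-1.61 E0.0389
G1 X-1.72 Y-2.46 E0.0779
G1 X-0.65 Y-2.93 E0.1168
G1 X0.52 Y-2.95 E0.1557
G1 X1.61 Y-2.53 E0.1945
G1 X2.46 Y-1.72 E0.2336
G1 X2.93 Y-0.65 E0.2725
G1 X2.95 Y0.52 E0.3114
G1 X2.53 Y1.61 E0.3502
G1 X2.24 Y1.92 E0.3644
G1 X-0.75 Y1.39 E0.4654
G1 X-1.00 Y2.77 E0.5120
G1 X-1.61 Y2.53 E0.5338
G1 X-2.46 Y1.72 E0.5729
G1 X-2.93 Y0.65 E0.6117
G1 X-2.95 Y-0.52 E0.6506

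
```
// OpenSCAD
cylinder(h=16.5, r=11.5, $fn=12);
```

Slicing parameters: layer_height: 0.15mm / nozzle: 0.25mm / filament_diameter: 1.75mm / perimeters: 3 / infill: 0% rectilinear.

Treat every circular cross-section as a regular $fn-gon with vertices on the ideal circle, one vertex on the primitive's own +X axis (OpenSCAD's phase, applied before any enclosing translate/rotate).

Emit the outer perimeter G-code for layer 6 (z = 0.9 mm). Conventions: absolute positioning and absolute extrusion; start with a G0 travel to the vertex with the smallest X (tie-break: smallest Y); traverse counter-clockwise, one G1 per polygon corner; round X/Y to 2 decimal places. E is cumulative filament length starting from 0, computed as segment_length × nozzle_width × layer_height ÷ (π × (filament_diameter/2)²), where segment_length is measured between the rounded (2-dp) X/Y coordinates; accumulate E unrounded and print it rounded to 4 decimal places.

G0 X-11.50 Y0.00 Z0.90
G1 X-9.96 Y-5.75 E0.0928
G1 X-5.75 Y-9.96 E0.1856
G1 X0.00 Y-11.50 E0.2784
G1 X5.75 Y-9.96 E0.3712
G1 X9.96 Y-5.75 E0.4641
G1 X11.50 Y0.00 E0.5569
G1 X9.96 Y5.75 E0.6497
G1 X5.75 Y9.96 E0.7425
G1 X0.00 Y11.50 E0.8353
G1 X-5.75 Y9.96 E0.9281
G1 X-9.96 Y5.75 E1.0209
G1 X-11.50 Y0.00 E1.1137

At z = 0.9 mm: the r=11.5 cylinder gives a regular 12-gon of circumradius 11.5 (constant along its height). The outline is a single polygon with 12 vertices. Extrusion per mm of travel: 0.25 × 0.15 / (π × 0.875²) = 0.015591. Accumulating E over each segment gives final E = 1.1137.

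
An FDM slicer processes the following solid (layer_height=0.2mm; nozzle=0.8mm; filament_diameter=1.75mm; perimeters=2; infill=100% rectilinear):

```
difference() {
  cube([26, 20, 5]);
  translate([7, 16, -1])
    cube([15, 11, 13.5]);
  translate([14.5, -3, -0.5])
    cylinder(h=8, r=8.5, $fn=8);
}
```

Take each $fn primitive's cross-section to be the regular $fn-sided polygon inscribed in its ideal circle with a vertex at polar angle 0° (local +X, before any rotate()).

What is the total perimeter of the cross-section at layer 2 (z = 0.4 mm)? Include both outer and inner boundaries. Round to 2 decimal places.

105.01 mm

At z = 0.4 mm: the cube is present — its section is the full 26×20 rectangle (perimeter 92.00 mm); the cube at (7, 16) (footprint 15×11) is included at this height (perimeter 52.00 mm); the cylinder at (14.5, -3): section is a regular 8-gon, circumradius r=8.5 (perimeter = 2·8·8.500·sin(180°/8) = 52.04 mm); After the difference (first − rest): starting from the 26×20 cube, the 15×11 cube at (7, 16) partially overlaps it — only the 60.00 mm² overlap (of its 165.00 mm²) is removed, clipping the outline; the r=8.5 cylinder at (14.5, -3) partially overlaps it — only the 54.90 mm² overlap (of its 204.35 mm²) is removed, clipping the outline — boundary = 105.01 mm. Overall, the cross-section is a single solid region. Total boundary length (outer) = 105.01 mm.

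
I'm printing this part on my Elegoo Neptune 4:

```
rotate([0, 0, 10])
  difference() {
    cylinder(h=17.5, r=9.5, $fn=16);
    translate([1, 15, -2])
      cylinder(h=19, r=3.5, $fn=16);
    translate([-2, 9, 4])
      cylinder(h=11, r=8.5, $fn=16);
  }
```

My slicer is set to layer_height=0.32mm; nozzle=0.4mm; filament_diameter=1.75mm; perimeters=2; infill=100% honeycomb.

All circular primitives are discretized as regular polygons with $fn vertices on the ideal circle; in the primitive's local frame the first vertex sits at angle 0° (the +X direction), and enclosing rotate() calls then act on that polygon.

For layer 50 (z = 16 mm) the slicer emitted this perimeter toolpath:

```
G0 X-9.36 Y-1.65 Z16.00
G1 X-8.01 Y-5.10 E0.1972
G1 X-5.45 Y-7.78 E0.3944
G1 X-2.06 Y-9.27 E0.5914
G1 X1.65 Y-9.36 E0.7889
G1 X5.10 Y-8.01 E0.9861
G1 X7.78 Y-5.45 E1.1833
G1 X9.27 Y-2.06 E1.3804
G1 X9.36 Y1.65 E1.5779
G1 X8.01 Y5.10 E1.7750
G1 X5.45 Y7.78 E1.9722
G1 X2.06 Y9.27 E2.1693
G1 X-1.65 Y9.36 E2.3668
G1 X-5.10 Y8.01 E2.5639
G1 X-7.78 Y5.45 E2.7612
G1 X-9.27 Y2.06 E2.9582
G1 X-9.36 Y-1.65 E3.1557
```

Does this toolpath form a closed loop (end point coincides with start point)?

Start point (G0): (-9.36, -1.65). End point (last G1): the path returns to the start — closed.

yes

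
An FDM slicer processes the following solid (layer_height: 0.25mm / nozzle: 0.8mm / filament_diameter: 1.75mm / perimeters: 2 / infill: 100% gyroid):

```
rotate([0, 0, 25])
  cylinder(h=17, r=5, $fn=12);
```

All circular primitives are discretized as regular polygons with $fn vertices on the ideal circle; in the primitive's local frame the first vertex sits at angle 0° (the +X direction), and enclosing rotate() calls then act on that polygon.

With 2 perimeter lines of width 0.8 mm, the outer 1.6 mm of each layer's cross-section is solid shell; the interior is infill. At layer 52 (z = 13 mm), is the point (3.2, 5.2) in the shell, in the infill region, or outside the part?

At z = 13 mm: the cylinder: section is a regular 12-gon, circumradius r=5; (whole slice rotated 25° about Z — lengths, areas and connectivity unchanged). Overall, the cross-section is a single solid region. Undo the 25° rotation: the query point maps to (5.098, 3.360) in the un-rotated model frame. The nearest boundary edge runs (4.33, 2.50)→(2.50, 4.33); distance from the point to it = 1.15 mm. The point is not inside any of the regions above, so it lies outside the cross-section (1.15 mm from the nearest boundary).

outside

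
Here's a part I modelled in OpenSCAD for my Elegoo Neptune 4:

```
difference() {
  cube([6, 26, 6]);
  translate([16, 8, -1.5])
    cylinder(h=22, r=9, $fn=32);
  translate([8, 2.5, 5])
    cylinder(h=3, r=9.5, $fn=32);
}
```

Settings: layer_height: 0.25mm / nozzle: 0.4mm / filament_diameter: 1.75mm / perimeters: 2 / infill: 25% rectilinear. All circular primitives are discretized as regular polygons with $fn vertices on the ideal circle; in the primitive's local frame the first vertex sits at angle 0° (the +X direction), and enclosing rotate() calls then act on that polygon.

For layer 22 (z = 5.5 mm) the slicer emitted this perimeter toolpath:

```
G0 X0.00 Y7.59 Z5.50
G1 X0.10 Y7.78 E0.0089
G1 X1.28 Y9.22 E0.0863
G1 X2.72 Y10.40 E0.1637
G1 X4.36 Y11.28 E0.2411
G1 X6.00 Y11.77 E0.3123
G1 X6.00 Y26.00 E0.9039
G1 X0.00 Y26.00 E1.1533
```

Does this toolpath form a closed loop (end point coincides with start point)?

no

Start point (G0): (0.00, 7.59). End point (last G1): the path does not return to the start — open.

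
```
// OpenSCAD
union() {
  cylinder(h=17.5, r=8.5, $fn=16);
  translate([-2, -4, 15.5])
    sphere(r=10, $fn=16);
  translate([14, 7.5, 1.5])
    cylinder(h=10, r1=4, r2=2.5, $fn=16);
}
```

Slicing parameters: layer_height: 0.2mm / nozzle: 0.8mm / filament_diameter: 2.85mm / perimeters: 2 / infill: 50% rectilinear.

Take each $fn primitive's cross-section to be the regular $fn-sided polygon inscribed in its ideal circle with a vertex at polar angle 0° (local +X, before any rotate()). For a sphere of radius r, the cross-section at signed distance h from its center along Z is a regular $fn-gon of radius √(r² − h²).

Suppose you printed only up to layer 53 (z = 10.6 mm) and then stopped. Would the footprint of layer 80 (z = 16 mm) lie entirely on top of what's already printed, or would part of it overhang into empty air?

part overhangs

Compare the two slices. At z = 10.6: the r=8.5 cylinder gives a regular 16-gon of circumradius 8.5 (constant along its height) (area = (16/2)·8.500²·sin(360°/16) = 221.19 mm²); the sphere at (-2, -4): section is a regular 16-gon, circumradius = √(r²−h²) = √(10²−4.9²) = 8.717 (area = (16/2)·8.717²·sin(360°/16) = 232.64 mm²); the cone at (14, 7.5) (r1=4→r2=2.5) has section circumradius 2.635 here — a regular 16-gon (area = (16/2)·2.635²·sin(360°/16) = 21.26 mm²); Merging all regions: the regions partially overlap — summed areas 475.09 mm² minus the doubly-counted overlap 151.73 mm² gives 323.36 mm² — area = 323.36 mm². At z = 16: the r=8.5 cylinder contributes a regular 16-gon of circumradius 8.5 (area = (16/2)·8.500²·sin(360°/16) = 221.19 mm²); the sphere at (-2, -4): section is a regular 16-gon, circumradius = √(r²−h²) = √(10²−0.5²) = 9.987 (area = (16/2)·9.987²·sin(360°/16) = 305.38 mm²); the cone at (14, 7.5) is absent (z outside [1.5, 11.5]); Combining (union): the regions partially overlap — summed areas 526.57 mm² minus the doubly-counted overlap 177.92 mm² gives 348.65 mm² — area = 348.65 mm². Checking containment: at z = 16 the cross-section extends beyond the z = 10.6 cross-section by about 46.54 mm².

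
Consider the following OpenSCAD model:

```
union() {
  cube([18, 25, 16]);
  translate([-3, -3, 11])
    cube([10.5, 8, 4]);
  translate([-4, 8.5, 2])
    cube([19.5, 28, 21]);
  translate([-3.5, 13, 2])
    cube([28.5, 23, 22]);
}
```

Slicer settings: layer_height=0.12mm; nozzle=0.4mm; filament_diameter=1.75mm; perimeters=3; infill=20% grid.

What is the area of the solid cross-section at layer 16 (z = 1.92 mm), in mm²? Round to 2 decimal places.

450.00 mm²

At z = 1.92 mm: the 18×25 cube contributes its full rectangle (area 450.00 mm²); the cube at (-3, -3) does not reach this height (z outside [11, 15]); the cube at (-4, 8.5) is not intersected at this z (z outside [2, 23]); the cube at (-3.5, 13) is not intersected at this z (z outside [2, 24]); Merging all regions: only the 18×25 cube is present, so the union is just that shape — area = 450.00 mm². Overall, the cross-section is a single solid region. Net area = 450.00 mm².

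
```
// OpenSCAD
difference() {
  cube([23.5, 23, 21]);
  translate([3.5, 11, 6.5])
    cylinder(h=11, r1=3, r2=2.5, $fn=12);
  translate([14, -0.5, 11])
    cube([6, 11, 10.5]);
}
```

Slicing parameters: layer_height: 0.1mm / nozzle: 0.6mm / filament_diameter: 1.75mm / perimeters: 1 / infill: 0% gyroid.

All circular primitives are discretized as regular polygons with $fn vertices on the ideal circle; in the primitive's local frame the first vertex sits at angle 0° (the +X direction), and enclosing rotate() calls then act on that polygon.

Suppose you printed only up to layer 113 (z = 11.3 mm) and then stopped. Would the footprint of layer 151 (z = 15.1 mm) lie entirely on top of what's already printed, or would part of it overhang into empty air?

Compare the two slices. At z = 11.3: the 23.5×23 cube contributes its full rectangle (area 540.50 mm²); the cone at (3.5, 11) (r1=3→r2=2.5) has section circumradius 2.782 here — a regular 12-gon (area = (12/2)·2.782²·sin(360°/12) = 23.22 mm²); the cube at (14, -0.5) is present — its section is the full 6×11 rectangle (area 66.00 mm²); Subtracting the remaining from the first: starting from the 23.5×23 cube (540.50 mm²), the cone at (3.5, 11) lies wholly inside it (removes its full 23.22 mm² and its 17.28 mm outline becomes a hole wall); the 6×11 cube at (14, -0.5) partially overlaps it — only the 63.00 mm² overlap (of its 66.00 mm²) is removed, clipping the outline — area = 454.28 mm². At z = 15.1: the cube (footprint 23.5×23) is included at this height (area 540.50 mm²); the cone at (3.5, 11) contributes a regular 12-gon of circumradius 2.609 (interpolated between r1=3 and r2=2.5 at t=0.782) (area = (12/2)·2.609²·sin(360°/12) = 20.42 mm²); the cube at (14, -0.5) (footprint 6×11) is included at this height (area 66.00 mm²); After the difference (first − rest): starting from the 23.5×23 cube (540.50 mm²), the cone at (3.5, 11) lies wholly inside it (removes its full 20.42 mm² and its 16.21 mm outline becomes a hole wall); the 6×11 cube at (14, -0.5) partially overlaps it — only the 63.00 mm² overlap (of its 66.00 mm²) is removed, clipping the outline — area = 457.08 mm². Checking containment: at z = 15.1 the cross-section extends beyond the z = 11.3 cross-section by about 2.79 mm².

part overhangs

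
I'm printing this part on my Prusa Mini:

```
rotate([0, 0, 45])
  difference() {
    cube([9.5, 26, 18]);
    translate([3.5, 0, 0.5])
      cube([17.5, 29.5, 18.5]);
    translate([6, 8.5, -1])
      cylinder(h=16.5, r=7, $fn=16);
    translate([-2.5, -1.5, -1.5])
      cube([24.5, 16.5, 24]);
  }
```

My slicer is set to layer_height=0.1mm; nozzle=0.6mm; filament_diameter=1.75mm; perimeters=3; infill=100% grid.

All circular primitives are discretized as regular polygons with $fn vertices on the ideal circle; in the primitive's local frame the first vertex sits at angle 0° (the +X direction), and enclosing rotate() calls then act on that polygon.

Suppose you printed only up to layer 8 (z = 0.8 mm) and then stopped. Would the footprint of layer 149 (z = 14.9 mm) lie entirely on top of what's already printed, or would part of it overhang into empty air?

Compare the two slices. At z = 0.8: the cube (footprint 9.5×26) is included at this height (area 247.00 mm²); the cube at (3.5, 0) (footprint 17.5×29.5) is included at this height (area 516.25 mm²); the r=7 cylinder at (6, 8.5) gives a regular 16-gon of circumradius 7 (constant along its height) (area = (16/2)·7.000²·sin(360°/16) = 150.01 mm²); the 24.5×16.5 cube at (-2.5, -1.5) contributes its full rectangle (area 404.25 mm²); Subtracting the remaining from the first: starting from the 9.5×26 cube (247.00 mm²), the 17.5×29.5 cube at (3.5, 0) partially overlaps it — only the 156.00 mm² overlap (of its 516.25 mm²) is removed, clipping the outline; the r=7 cylinder at (6, 8.5) partially overlaps it — only the 36.99 mm² overlap (of its 150.01 mm²) is removed, clipping the outline; the 24.5×16.5 cube at (-2.5, -1.5) partially overlaps it — only the 15.51 mm² overlap (of its 404.25 mm²) is removed, clipping the outline — area = 38.50 mm²; (rotated 45° about Z; rotation is an isometry so areas/perimeters/island counts are preserved). At z = 14.9: the 9.5×26 cube contributes its full rectangle (area 247.00 mm²); the cube at (3.5, 0) is present — its section is the full 17.5×29.5 rectangle (area 516.25 mm²); the r=7 cylinder at (6, 8.5) gives a regular 16-gon of circumradius 7 (constant along its height) (area = (16/2)·7.000²·sin(360°/16) = 150.01 mm²); the cube at (-2.5, -1.5) is present — its section is the full 24.5×16.5 rectangle (area 404.25 mm²); Taking the first minus the rest: starting from the 9.5×26 cube (247.00 mm²), the 17.5×29.5 cube at (3.5, 0) partially overlaps it — only the 156.00 mm² overlap (of its 516.25 mm²) is removed, clipping the outline; the r=7 cylinder at (6, 8.5) partially overlaps it — only the 36.99 mm² overlap (of its 150.01 mm²) is removed, clipping the outline; the 24.5×16.5 cube at (-2.5, -1.5) partially overlaps it — only the 15.51 mm² overlap (of its 404.25 mm²) is removed, clipping the outline — area = 38.50 mm²; (whole slice rotated 45° about Z — lengths, areas and connectivity unchanged). Checking containment: the cross-section at z = 14.9 is a subset of the cross-section at z = 0.8.

entirely on top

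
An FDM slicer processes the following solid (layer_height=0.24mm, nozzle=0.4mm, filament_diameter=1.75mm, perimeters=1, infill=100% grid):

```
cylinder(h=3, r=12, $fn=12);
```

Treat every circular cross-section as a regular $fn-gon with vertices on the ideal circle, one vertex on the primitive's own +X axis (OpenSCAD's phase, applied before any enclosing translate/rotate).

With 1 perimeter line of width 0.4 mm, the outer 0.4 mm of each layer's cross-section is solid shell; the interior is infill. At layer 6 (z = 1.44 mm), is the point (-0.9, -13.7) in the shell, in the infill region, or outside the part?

outside

At z = 1.44 mm: the cylinder: section is a regular 12-gon, circumradius r=12. Overall, the cross-section is a single solid region. The nearest boundary edge runs (-6.00, -10.39)→(-0.00, -12.00); distance from the point to it = 1.88 mm. The point is not inside any of the regions above, so it lies outside the cross-section (1.88 mm from the nearest boundary).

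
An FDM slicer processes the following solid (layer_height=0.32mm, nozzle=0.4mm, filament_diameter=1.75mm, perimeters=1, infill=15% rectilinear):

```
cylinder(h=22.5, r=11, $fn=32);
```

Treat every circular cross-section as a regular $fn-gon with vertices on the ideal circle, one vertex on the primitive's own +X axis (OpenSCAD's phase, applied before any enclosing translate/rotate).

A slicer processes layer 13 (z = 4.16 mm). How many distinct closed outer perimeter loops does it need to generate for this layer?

At z = 4.16 mm: the r=11 cylinder gives a regular 32-gon of circumradius 11 (constant along its height). The result has 1 disconnected region.

1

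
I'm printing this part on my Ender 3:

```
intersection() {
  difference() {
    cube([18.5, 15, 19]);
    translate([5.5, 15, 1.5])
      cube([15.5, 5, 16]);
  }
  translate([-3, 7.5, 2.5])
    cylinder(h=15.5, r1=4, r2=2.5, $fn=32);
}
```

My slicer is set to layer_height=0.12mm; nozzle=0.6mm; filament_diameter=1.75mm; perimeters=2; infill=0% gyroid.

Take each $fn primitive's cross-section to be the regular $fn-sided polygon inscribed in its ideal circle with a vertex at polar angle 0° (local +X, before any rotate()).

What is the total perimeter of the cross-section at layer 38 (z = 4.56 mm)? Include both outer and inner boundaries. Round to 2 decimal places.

At z = 4.56 mm: the cube is present — its section is the full 18.5×15 rectangle (perimeter 67.00 mm); the cube at (5.5, 15) is present — its section is the full 15.5×5 rectangle (perimeter 41.00 mm); Subtracting the remaining from the first: starting from the 18.5×15 cube, the 15.5×5 cube at (5.5, 15) misses the remaining region (no effect) — boundary = 67.00 mm; the cone at (-3, 7.5) (r1=4→r2=2.5) has section circumradius 3.801 here — a regular 32-gon (perimeter = 2·32·3.801·sin(180°/32) = 23.84 mm); Keeping only the common overlap: the cone at (-3, 7.5) partially overlaps that combined region; clipping to the common part keeps 2.49 mm² — boundary = 9.59 mm. Overall, the cross-section is a single solid region. Total boundary length (outer) = 9.59 mm.

9.59 mm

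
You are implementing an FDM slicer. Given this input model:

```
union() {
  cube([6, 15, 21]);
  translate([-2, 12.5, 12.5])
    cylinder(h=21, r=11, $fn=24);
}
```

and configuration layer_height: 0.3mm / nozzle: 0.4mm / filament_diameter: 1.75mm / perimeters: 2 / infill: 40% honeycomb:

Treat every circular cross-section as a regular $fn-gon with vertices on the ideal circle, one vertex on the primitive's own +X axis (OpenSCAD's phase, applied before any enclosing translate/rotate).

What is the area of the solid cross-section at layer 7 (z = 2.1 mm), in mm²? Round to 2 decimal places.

90.00 mm²

At z = 2.1 mm: the cube is present — its section is the full 6×15 rectangle (area 90.00 mm²); the cylinder at (-2, 12.5) does not reach this height (z outside [12.5, 33.5]); Taking the union: only the 6×15 cube is present, so the union is just that shape — area = 90.00 mm². Overall, the cross-section is a single solid region. Net area = 90.00 mm².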